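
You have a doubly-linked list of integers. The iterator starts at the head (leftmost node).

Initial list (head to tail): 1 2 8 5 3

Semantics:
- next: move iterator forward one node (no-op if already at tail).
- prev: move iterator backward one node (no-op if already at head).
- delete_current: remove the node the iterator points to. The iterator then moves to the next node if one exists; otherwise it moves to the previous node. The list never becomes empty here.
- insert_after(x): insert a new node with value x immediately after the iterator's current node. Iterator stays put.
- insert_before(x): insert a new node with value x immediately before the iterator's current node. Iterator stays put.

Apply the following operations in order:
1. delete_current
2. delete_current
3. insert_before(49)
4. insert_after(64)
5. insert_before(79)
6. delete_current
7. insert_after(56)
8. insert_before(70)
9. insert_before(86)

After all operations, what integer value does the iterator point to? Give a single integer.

Answer: 64

Derivation:
After 1 (delete_current): list=[2, 8, 5, 3] cursor@2
After 2 (delete_current): list=[8, 5, 3] cursor@8
After 3 (insert_before(49)): list=[49, 8, 5, 3] cursor@8
After 4 (insert_after(64)): list=[49, 8, 64, 5, 3] cursor@8
After 5 (insert_before(79)): list=[49, 79, 8, 64, 5, 3] cursor@8
After 6 (delete_current): list=[49, 79, 64, 5, 3] cursor@64
After 7 (insert_after(56)): list=[49, 79, 64, 56, 5, 3] cursor@64
After 8 (insert_before(70)): list=[49, 79, 70, 64, 56, 5, 3] cursor@64
After 9 (insert_before(86)): list=[49, 79, 70, 86, 64, 56, 5, 3] cursor@64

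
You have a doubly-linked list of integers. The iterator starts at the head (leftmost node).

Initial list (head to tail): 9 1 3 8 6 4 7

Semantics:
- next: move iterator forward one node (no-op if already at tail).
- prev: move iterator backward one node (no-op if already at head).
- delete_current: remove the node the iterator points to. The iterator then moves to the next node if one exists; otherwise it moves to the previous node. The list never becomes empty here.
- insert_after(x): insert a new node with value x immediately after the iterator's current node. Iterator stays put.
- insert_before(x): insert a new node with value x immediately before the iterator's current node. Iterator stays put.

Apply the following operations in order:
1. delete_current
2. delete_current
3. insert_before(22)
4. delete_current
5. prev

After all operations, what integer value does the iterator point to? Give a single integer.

Answer: 22

Derivation:
After 1 (delete_current): list=[1, 3, 8, 6, 4, 7] cursor@1
After 2 (delete_current): list=[3, 8, 6, 4, 7] cursor@3
After 3 (insert_before(22)): list=[22, 3, 8, 6, 4, 7] cursor@3
After 4 (delete_current): list=[22, 8, 6, 4, 7] cursor@8
After 5 (prev): list=[22, 8, 6, 4, 7] cursor@22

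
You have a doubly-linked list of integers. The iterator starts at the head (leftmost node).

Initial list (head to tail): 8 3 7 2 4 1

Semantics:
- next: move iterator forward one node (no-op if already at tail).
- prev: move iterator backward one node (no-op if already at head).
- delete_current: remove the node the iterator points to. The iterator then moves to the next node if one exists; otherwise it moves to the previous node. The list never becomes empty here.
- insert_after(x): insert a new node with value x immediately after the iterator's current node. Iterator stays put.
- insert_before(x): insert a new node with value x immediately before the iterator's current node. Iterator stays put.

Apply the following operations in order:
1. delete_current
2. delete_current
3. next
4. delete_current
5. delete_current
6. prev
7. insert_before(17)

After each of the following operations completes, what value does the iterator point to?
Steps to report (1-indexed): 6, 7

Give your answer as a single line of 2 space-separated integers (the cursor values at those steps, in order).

Answer: 7 7

Derivation:
After 1 (delete_current): list=[3, 7, 2, 4, 1] cursor@3
After 2 (delete_current): list=[7, 2, 4, 1] cursor@7
After 3 (next): list=[7, 2, 4, 1] cursor@2
After 4 (delete_current): list=[7, 4, 1] cursor@4
After 5 (delete_current): list=[7, 1] cursor@1
After 6 (prev): list=[7, 1] cursor@7
After 7 (insert_before(17)): list=[17, 7, 1] cursor@7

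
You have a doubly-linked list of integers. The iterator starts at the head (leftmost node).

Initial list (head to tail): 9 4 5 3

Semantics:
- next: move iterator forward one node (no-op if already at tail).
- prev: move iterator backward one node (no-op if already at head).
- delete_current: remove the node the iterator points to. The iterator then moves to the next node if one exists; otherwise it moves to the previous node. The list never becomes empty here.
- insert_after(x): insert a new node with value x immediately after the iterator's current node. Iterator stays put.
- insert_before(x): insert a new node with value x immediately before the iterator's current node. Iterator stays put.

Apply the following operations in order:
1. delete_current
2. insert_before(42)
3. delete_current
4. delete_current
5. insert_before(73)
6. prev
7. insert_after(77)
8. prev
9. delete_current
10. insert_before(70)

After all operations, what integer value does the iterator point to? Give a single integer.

Answer: 73

Derivation:
After 1 (delete_current): list=[4, 5, 3] cursor@4
After 2 (insert_before(42)): list=[42, 4, 5, 3] cursor@4
After 3 (delete_current): list=[42, 5, 3] cursor@5
After 4 (delete_current): list=[42, 3] cursor@3
After 5 (insert_before(73)): list=[42, 73, 3] cursor@3
After 6 (prev): list=[42, 73, 3] cursor@73
After 7 (insert_after(77)): list=[42, 73, 77, 3] cursor@73
After 8 (prev): list=[42, 73, 77, 3] cursor@42
After 9 (delete_current): list=[73, 77, 3] cursor@73
After 10 (insert_before(70)): list=[70, 73, 77, 3] cursor@73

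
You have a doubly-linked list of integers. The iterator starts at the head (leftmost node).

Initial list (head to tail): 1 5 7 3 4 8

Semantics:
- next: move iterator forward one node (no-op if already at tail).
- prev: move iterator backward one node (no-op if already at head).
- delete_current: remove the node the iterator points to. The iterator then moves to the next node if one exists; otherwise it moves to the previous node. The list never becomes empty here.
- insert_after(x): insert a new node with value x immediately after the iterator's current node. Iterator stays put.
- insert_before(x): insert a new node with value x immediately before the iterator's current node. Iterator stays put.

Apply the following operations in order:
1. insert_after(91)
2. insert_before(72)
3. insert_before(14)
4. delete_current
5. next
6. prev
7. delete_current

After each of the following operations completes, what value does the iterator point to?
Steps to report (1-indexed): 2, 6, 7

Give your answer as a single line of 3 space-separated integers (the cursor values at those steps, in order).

Answer: 1 91 5

Derivation:
After 1 (insert_after(91)): list=[1, 91, 5, 7, 3, 4, 8] cursor@1
After 2 (insert_before(72)): list=[72, 1, 91, 5, 7, 3, 4, 8] cursor@1
After 3 (insert_before(14)): list=[72, 14, 1, 91, 5, 7, 3, 4, 8] cursor@1
After 4 (delete_current): list=[72, 14, 91, 5, 7, 3, 4, 8] cursor@91
After 5 (next): list=[72, 14, 91, 5, 7, 3, 4, 8] cursor@5
After 6 (prev): list=[72, 14, 91, 5, 7, 3, 4, 8] cursor@91
After 7 (delete_current): list=[72, 14, 5, 7, 3, 4, 8] cursor@5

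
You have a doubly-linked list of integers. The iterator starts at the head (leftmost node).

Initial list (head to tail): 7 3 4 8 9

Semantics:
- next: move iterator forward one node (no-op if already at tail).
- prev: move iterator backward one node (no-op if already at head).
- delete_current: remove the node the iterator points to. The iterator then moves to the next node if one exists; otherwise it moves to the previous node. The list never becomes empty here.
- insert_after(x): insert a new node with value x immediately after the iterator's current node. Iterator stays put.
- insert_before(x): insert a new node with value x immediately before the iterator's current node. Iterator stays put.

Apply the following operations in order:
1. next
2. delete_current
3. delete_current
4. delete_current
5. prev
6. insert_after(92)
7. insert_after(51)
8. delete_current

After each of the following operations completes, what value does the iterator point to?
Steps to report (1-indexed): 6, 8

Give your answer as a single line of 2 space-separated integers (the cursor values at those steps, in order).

After 1 (next): list=[7, 3, 4, 8, 9] cursor@3
After 2 (delete_current): list=[7, 4, 8, 9] cursor@4
After 3 (delete_current): list=[7, 8, 9] cursor@8
After 4 (delete_current): list=[7, 9] cursor@9
After 5 (prev): list=[7, 9] cursor@7
After 6 (insert_after(92)): list=[7, 92, 9] cursor@7
After 7 (insert_after(51)): list=[7, 51, 92, 9] cursor@7
After 8 (delete_current): list=[51, 92, 9] cursor@51

Answer: 7 51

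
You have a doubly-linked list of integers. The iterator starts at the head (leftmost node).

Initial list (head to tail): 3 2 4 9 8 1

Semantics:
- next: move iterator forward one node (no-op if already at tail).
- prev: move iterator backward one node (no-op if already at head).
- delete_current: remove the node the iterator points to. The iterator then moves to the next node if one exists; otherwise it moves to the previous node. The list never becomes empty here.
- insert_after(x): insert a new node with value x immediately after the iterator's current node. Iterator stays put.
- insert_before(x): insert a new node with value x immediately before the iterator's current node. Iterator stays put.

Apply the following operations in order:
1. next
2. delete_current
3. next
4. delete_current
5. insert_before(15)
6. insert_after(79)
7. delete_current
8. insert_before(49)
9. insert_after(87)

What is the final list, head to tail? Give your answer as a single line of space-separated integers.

After 1 (next): list=[3, 2, 4, 9, 8, 1] cursor@2
After 2 (delete_current): list=[3, 4, 9, 8, 1] cursor@4
After 3 (next): list=[3, 4, 9, 8, 1] cursor@9
After 4 (delete_current): list=[3, 4, 8, 1] cursor@8
After 5 (insert_before(15)): list=[3, 4, 15, 8, 1] cursor@8
After 6 (insert_after(79)): list=[3, 4, 15, 8, 79, 1] cursor@8
After 7 (delete_current): list=[3, 4, 15, 79, 1] cursor@79
After 8 (insert_before(49)): list=[3, 4, 15, 49, 79, 1] cursor@79
After 9 (insert_after(87)): list=[3, 4, 15, 49, 79, 87, 1] cursor@79

Answer: 3 4 15 49 79 87 1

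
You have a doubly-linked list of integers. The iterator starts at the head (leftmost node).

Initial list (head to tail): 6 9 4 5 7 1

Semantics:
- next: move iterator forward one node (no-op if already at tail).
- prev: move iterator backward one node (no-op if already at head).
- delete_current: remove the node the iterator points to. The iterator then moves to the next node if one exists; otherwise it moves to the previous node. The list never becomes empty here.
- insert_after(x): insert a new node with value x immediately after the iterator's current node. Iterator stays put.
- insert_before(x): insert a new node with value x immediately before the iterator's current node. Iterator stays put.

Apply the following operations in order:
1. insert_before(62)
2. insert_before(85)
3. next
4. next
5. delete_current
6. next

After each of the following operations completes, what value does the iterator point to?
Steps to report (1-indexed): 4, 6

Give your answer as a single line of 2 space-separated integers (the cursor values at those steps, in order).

After 1 (insert_before(62)): list=[62, 6, 9, 4, 5, 7, 1] cursor@6
After 2 (insert_before(85)): list=[62, 85, 6, 9, 4, 5, 7, 1] cursor@6
After 3 (next): list=[62, 85, 6, 9, 4, 5, 7, 1] cursor@9
After 4 (next): list=[62, 85, 6, 9, 4, 5, 7, 1] cursor@4
After 5 (delete_current): list=[62, 85, 6, 9, 5, 7, 1] cursor@5
After 6 (next): list=[62, 85, 6, 9, 5, 7, 1] cursor@7

Answer: 4 7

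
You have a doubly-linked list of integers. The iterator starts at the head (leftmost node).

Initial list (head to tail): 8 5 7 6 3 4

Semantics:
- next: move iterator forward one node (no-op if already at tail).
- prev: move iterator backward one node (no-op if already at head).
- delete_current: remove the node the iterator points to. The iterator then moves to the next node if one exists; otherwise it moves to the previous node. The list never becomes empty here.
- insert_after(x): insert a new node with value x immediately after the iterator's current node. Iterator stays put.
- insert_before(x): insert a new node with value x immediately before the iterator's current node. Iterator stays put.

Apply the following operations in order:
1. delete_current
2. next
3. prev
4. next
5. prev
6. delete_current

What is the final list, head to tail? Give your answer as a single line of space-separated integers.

Answer: 7 6 3 4

Derivation:
After 1 (delete_current): list=[5, 7, 6, 3, 4] cursor@5
After 2 (next): list=[5, 7, 6, 3, 4] cursor@7
After 3 (prev): list=[5, 7, 6, 3, 4] cursor@5
After 4 (next): list=[5, 7, 6, 3, 4] cursor@7
After 5 (prev): list=[5, 7, 6, 3, 4] cursor@5
After 6 (delete_current): list=[7, 6, 3, 4] cursor@7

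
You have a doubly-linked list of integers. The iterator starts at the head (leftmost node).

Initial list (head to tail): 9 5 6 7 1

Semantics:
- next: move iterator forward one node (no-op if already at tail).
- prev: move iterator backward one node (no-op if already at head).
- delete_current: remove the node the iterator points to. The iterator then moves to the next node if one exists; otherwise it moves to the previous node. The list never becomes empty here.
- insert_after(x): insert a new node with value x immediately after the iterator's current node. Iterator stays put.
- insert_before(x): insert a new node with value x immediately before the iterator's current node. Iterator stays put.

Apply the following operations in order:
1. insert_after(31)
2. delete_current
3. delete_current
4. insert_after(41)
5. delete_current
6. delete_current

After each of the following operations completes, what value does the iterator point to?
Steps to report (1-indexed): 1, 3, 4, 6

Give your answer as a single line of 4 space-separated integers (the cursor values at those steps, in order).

After 1 (insert_after(31)): list=[9, 31, 5, 6, 7, 1] cursor@9
After 2 (delete_current): list=[31, 5, 6, 7, 1] cursor@31
After 3 (delete_current): list=[5, 6, 7, 1] cursor@5
After 4 (insert_after(41)): list=[5, 41, 6, 7, 1] cursor@5
After 5 (delete_current): list=[41, 6, 7, 1] cursor@41
After 6 (delete_current): list=[6, 7, 1] cursor@6

Answer: 9 5 5 6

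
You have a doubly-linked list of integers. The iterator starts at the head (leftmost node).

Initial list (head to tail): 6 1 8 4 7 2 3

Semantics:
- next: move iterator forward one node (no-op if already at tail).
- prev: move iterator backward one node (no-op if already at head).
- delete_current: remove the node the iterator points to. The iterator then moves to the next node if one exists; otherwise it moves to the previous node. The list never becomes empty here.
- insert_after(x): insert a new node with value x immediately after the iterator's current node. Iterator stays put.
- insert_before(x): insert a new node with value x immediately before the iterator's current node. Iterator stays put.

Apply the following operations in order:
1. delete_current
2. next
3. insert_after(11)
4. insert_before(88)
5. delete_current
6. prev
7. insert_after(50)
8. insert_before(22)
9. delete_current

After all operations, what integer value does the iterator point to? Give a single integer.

Answer: 50

Derivation:
After 1 (delete_current): list=[1, 8, 4, 7, 2, 3] cursor@1
After 2 (next): list=[1, 8, 4, 7, 2, 3] cursor@8
After 3 (insert_after(11)): list=[1, 8, 11, 4, 7, 2, 3] cursor@8
After 4 (insert_before(88)): list=[1, 88, 8, 11, 4, 7, 2, 3] cursor@8
After 5 (delete_current): list=[1, 88, 11, 4, 7, 2, 3] cursor@11
After 6 (prev): list=[1, 88, 11, 4, 7, 2, 3] cursor@88
After 7 (insert_after(50)): list=[1, 88, 50, 11, 4, 7, 2, 3] cursor@88
After 8 (insert_before(22)): list=[1, 22, 88, 50, 11, 4, 7, 2, 3] cursor@88
After 9 (delete_current): list=[1, 22, 50, 11, 4, 7, 2, 3] cursor@50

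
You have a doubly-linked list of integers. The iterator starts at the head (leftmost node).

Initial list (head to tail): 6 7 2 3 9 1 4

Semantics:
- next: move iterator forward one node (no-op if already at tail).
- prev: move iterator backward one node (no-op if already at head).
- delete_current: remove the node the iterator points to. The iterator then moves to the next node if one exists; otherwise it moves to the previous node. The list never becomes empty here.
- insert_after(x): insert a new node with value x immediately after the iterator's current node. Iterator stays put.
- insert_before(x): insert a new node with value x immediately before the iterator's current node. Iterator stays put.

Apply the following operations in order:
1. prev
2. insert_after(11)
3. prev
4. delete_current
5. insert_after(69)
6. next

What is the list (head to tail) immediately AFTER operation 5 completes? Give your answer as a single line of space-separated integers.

After 1 (prev): list=[6, 7, 2, 3, 9, 1, 4] cursor@6
After 2 (insert_after(11)): list=[6, 11, 7, 2, 3, 9, 1, 4] cursor@6
After 3 (prev): list=[6, 11, 7, 2, 3, 9, 1, 4] cursor@6
After 4 (delete_current): list=[11, 7, 2, 3, 9, 1, 4] cursor@11
After 5 (insert_after(69)): list=[11, 69, 7, 2, 3, 9, 1, 4] cursor@11

Answer: 11 69 7 2 3 9 1 4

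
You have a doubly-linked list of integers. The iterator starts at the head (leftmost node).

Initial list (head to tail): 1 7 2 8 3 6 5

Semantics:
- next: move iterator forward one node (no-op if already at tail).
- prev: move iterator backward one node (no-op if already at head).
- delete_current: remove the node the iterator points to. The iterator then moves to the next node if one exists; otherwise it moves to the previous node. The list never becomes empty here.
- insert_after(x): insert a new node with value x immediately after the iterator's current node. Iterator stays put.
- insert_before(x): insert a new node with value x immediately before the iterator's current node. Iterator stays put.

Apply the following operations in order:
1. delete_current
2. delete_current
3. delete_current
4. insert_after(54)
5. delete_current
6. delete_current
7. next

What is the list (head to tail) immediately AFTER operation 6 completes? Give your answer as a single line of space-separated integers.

Answer: 3 6 5

Derivation:
After 1 (delete_current): list=[7, 2, 8, 3, 6, 5] cursor@7
After 2 (delete_current): list=[2, 8, 3, 6, 5] cursor@2
After 3 (delete_current): list=[8, 3, 6, 5] cursor@8
After 4 (insert_after(54)): list=[8, 54, 3, 6, 5] cursor@8
After 5 (delete_current): list=[54, 3, 6, 5] cursor@54
After 6 (delete_current): list=[3, 6, 5] cursor@3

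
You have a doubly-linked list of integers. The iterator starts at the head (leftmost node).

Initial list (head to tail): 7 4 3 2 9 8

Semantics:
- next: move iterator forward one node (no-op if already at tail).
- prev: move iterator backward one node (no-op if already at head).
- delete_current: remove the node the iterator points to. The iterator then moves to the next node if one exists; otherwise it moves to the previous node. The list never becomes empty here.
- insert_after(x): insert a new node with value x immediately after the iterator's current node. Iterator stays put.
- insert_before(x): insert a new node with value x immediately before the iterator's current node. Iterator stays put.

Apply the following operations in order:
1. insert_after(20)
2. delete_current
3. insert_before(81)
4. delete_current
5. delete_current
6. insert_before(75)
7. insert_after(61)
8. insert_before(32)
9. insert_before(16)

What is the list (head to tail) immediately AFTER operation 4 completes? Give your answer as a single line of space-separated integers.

After 1 (insert_after(20)): list=[7, 20, 4, 3, 2, 9, 8] cursor@7
After 2 (delete_current): list=[20, 4, 3, 2, 9, 8] cursor@20
After 3 (insert_before(81)): list=[81, 20, 4, 3, 2, 9, 8] cursor@20
After 4 (delete_current): list=[81, 4, 3, 2, 9, 8] cursor@4

Answer: 81 4 3 2 9 8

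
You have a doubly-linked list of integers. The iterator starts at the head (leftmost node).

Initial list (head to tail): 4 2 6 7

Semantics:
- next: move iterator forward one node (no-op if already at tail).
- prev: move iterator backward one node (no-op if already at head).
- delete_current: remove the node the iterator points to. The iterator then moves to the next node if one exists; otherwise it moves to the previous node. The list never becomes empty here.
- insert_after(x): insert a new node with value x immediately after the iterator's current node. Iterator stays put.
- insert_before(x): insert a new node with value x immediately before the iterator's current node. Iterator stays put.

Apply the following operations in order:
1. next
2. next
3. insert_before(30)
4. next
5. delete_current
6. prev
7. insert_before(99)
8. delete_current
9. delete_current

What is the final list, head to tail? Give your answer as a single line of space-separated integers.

After 1 (next): list=[4, 2, 6, 7] cursor@2
After 2 (next): list=[4, 2, 6, 7] cursor@6
After 3 (insert_before(30)): list=[4, 2, 30, 6, 7] cursor@6
After 4 (next): list=[4, 2, 30, 6, 7] cursor@7
After 5 (delete_current): list=[4, 2, 30, 6] cursor@6
After 6 (prev): list=[4, 2, 30, 6] cursor@30
After 7 (insert_before(99)): list=[4, 2, 99, 30, 6] cursor@30
After 8 (delete_current): list=[4, 2, 99, 6] cursor@6
After 9 (delete_current): list=[4, 2, 99] cursor@99

Answer: 4 2 99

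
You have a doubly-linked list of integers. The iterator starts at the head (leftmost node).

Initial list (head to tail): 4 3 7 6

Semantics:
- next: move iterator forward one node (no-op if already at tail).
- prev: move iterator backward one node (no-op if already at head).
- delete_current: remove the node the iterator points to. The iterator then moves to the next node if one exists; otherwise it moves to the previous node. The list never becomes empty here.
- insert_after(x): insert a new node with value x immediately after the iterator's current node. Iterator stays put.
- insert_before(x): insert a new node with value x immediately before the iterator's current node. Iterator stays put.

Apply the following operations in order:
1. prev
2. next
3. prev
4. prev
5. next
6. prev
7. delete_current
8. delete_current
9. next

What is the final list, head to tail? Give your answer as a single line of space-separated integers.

After 1 (prev): list=[4, 3, 7, 6] cursor@4
After 2 (next): list=[4, 3, 7, 6] cursor@3
After 3 (prev): list=[4, 3, 7, 6] cursor@4
After 4 (prev): list=[4, 3, 7, 6] cursor@4
After 5 (next): list=[4, 3, 7, 6] cursor@3
After 6 (prev): list=[4, 3, 7, 6] cursor@4
After 7 (delete_current): list=[3, 7, 6] cursor@3
After 8 (delete_current): list=[7, 6] cursor@7
After 9 (next): list=[7, 6] cursor@6

Answer: 7 6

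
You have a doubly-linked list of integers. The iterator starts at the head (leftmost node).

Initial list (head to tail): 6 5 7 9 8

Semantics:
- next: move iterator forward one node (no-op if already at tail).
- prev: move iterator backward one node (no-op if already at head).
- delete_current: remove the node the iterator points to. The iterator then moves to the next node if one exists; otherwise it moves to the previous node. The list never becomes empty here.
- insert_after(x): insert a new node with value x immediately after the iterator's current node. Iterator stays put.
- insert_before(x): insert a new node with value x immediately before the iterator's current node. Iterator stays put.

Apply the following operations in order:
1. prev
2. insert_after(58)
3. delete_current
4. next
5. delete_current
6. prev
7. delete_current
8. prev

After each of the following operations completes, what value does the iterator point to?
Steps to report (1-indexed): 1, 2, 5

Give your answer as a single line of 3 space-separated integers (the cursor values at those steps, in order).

Answer: 6 6 7

Derivation:
After 1 (prev): list=[6, 5, 7, 9, 8] cursor@6
After 2 (insert_after(58)): list=[6, 58, 5, 7, 9, 8] cursor@6
After 3 (delete_current): list=[58, 5, 7, 9, 8] cursor@58
After 4 (next): list=[58, 5, 7, 9, 8] cursor@5
After 5 (delete_current): list=[58, 7, 9, 8] cursor@7
After 6 (prev): list=[58, 7, 9, 8] cursor@58
After 7 (delete_current): list=[7, 9, 8] cursor@7
After 8 (prev): list=[7, 9, 8] cursor@7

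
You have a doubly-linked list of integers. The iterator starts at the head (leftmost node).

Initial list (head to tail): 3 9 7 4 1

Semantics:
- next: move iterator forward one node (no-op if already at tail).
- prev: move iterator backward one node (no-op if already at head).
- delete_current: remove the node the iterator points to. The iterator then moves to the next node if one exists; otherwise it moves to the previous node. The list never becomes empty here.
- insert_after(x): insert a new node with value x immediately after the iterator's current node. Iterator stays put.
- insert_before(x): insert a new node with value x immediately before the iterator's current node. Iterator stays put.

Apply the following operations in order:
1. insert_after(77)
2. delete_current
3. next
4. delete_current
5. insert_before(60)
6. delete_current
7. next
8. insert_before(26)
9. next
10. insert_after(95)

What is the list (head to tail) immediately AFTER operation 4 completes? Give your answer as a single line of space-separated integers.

Answer: 77 7 4 1

Derivation:
After 1 (insert_after(77)): list=[3, 77, 9, 7, 4, 1] cursor@3
After 2 (delete_current): list=[77, 9, 7, 4, 1] cursor@77
After 3 (next): list=[77, 9, 7, 4, 1] cursor@9
After 4 (delete_current): list=[77, 7, 4, 1] cursor@7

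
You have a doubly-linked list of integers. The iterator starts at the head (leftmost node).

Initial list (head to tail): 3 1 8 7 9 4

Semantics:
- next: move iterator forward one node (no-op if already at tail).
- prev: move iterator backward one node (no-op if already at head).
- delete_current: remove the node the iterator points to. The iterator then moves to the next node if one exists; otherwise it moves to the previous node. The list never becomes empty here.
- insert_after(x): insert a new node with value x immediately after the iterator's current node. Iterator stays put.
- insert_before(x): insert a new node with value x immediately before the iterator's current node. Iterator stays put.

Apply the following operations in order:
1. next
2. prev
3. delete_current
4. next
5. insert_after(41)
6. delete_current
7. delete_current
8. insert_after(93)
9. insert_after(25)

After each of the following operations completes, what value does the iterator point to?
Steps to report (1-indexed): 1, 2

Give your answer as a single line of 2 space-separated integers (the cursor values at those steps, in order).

Answer: 1 3

Derivation:
After 1 (next): list=[3, 1, 8, 7, 9, 4] cursor@1
After 2 (prev): list=[3, 1, 8, 7, 9, 4] cursor@3
After 3 (delete_current): list=[1, 8, 7, 9, 4] cursor@1
After 4 (next): list=[1, 8, 7, 9, 4] cursor@8
After 5 (insert_after(41)): list=[1, 8, 41, 7, 9, 4] cursor@8
After 6 (delete_current): list=[1, 41, 7, 9, 4] cursor@41
After 7 (delete_current): list=[1, 7, 9, 4] cursor@7
After 8 (insert_after(93)): list=[1, 7, 93, 9, 4] cursor@7
After 9 (insert_after(25)): list=[1, 7, 25, 93, 9, 4] cursor@7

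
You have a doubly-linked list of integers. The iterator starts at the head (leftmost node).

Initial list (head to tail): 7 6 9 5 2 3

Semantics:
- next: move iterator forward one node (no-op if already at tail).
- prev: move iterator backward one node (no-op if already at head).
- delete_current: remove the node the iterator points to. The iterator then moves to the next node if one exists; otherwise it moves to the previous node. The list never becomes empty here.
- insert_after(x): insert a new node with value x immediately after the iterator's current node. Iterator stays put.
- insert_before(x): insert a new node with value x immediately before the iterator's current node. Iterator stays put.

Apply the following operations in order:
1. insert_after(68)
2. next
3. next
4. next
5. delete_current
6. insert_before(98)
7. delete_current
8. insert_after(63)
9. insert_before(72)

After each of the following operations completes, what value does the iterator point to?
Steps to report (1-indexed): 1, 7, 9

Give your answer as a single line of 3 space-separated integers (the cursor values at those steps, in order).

After 1 (insert_after(68)): list=[7, 68, 6, 9, 5, 2, 3] cursor@7
After 2 (next): list=[7, 68, 6, 9, 5, 2, 3] cursor@68
After 3 (next): list=[7, 68, 6, 9, 5, 2, 3] cursor@6
After 4 (next): list=[7, 68, 6, 9, 5, 2, 3] cursor@9
After 5 (delete_current): list=[7, 68, 6, 5, 2, 3] cursor@5
After 6 (insert_before(98)): list=[7, 68, 6, 98, 5, 2, 3] cursor@5
After 7 (delete_current): list=[7, 68, 6, 98, 2, 3] cursor@2
After 8 (insert_after(63)): list=[7, 68, 6, 98, 2, 63, 3] cursor@2
After 9 (insert_before(72)): list=[7, 68, 6, 98, 72, 2, 63, 3] cursor@2

Answer: 7 2 2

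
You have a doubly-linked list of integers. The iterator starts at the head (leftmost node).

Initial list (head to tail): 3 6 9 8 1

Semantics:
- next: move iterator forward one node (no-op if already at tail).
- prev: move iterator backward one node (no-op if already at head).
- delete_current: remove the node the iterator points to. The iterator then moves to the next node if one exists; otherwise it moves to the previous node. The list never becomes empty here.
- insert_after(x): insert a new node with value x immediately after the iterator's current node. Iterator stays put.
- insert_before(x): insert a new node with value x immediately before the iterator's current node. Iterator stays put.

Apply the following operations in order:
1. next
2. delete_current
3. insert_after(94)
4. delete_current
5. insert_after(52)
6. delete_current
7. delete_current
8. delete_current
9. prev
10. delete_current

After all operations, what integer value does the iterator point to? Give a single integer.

After 1 (next): list=[3, 6, 9, 8, 1] cursor@6
After 2 (delete_current): list=[3, 9, 8, 1] cursor@9
After 3 (insert_after(94)): list=[3, 9, 94, 8, 1] cursor@9
After 4 (delete_current): list=[3, 94, 8, 1] cursor@94
After 5 (insert_after(52)): list=[3, 94, 52, 8, 1] cursor@94
After 6 (delete_current): list=[3, 52, 8, 1] cursor@52
After 7 (delete_current): list=[3, 8, 1] cursor@8
After 8 (delete_current): list=[3, 1] cursor@1
After 9 (prev): list=[3, 1] cursor@3
After 10 (delete_current): list=[1] cursor@1

Answer: 1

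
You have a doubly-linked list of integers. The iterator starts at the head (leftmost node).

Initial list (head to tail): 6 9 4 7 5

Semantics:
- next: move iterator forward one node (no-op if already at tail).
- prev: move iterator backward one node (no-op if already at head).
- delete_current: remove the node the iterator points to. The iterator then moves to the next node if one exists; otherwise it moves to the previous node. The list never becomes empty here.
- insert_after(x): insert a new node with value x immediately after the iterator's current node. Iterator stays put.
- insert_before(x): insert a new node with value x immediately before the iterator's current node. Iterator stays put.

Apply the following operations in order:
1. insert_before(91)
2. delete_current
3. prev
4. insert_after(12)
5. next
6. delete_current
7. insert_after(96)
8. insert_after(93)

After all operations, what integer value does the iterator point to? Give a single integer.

Answer: 9

Derivation:
After 1 (insert_before(91)): list=[91, 6, 9, 4, 7, 5] cursor@6
After 2 (delete_current): list=[91, 9, 4, 7, 5] cursor@9
After 3 (prev): list=[91, 9, 4, 7, 5] cursor@91
After 4 (insert_after(12)): list=[91, 12, 9, 4, 7, 5] cursor@91
After 5 (next): list=[91, 12, 9, 4, 7, 5] cursor@12
After 6 (delete_current): list=[91, 9, 4, 7, 5] cursor@9
After 7 (insert_after(96)): list=[91, 9, 96, 4, 7, 5] cursor@9
After 8 (insert_after(93)): list=[91, 9, 93, 96, 4, 7, 5] cursor@9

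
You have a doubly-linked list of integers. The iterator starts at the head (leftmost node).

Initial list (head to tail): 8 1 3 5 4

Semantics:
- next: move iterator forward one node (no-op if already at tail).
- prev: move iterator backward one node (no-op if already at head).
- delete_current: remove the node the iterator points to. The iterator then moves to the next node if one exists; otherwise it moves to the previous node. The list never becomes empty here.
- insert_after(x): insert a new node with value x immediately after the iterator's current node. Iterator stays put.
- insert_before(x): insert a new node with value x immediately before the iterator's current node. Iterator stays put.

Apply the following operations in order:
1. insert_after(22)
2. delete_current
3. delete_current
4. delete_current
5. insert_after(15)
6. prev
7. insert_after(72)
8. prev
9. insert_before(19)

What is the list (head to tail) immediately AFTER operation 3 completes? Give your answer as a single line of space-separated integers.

After 1 (insert_after(22)): list=[8, 22, 1, 3, 5, 4] cursor@8
After 2 (delete_current): list=[22, 1, 3, 5, 4] cursor@22
After 3 (delete_current): list=[1, 3, 5, 4] cursor@1

Answer: 1 3 5 4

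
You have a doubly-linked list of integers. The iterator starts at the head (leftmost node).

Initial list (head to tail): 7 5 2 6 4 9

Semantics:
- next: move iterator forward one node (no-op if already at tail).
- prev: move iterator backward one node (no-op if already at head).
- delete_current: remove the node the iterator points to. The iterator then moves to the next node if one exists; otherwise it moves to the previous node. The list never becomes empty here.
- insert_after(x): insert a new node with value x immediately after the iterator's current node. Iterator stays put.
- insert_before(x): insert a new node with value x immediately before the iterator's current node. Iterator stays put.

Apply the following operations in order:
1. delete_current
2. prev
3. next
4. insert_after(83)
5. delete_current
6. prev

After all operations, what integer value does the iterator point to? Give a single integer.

Answer: 5

Derivation:
After 1 (delete_current): list=[5, 2, 6, 4, 9] cursor@5
After 2 (prev): list=[5, 2, 6, 4, 9] cursor@5
After 3 (next): list=[5, 2, 6, 4, 9] cursor@2
After 4 (insert_after(83)): list=[5, 2, 83, 6, 4, 9] cursor@2
After 5 (delete_current): list=[5, 83, 6, 4, 9] cursor@83
After 6 (prev): list=[5, 83, 6, 4, 9] cursor@5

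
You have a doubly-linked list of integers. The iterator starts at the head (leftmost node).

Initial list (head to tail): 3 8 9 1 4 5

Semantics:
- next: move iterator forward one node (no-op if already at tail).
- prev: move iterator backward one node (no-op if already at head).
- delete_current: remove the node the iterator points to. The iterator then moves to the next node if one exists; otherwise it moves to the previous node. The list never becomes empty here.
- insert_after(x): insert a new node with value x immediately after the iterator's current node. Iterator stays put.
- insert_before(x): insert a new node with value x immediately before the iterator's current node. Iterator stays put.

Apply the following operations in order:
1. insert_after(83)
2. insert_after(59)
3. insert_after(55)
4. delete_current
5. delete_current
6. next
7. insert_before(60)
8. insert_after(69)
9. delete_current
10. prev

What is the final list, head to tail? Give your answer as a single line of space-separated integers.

Answer: 59 60 69 8 9 1 4 5

Derivation:
After 1 (insert_after(83)): list=[3, 83, 8, 9, 1, 4, 5] cursor@3
After 2 (insert_after(59)): list=[3, 59, 83, 8, 9, 1, 4, 5] cursor@3
After 3 (insert_after(55)): list=[3, 55, 59, 83, 8, 9, 1, 4, 5] cursor@3
After 4 (delete_current): list=[55, 59, 83, 8, 9, 1, 4, 5] cursor@55
After 5 (delete_current): list=[59, 83, 8, 9, 1, 4, 5] cursor@59
After 6 (next): list=[59, 83, 8, 9, 1, 4, 5] cursor@83
After 7 (insert_before(60)): list=[59, 60, 83, 8, 9, 1, 4, 5] cursor@83
After 8 (insert_after(69)): list=[59, 60, 83, 69, 8, 9, 1, 4, 5] cursor@83
After 9 (delete_current): list=[59, 60, 69, 8, 9, 1, 4, 5] cursor@69
After 10 (prev): list=[59, 60, 69, 8, 9, 1, 4, 5] cursor@60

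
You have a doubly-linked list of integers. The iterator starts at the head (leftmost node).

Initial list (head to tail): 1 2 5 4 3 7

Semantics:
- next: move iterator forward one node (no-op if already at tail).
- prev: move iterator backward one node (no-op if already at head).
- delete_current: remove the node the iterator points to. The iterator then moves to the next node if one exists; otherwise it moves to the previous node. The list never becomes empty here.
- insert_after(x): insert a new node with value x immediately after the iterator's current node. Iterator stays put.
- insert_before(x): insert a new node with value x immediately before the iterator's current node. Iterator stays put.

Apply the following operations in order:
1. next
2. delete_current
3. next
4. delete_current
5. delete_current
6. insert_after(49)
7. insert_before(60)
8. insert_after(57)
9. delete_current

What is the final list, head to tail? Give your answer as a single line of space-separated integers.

Answer: 1 5 60 57 49

Derivation:
After 1 (next): list=[1, 2, 5, 4, 3, 7] cursor@2
After 2 (delete_current): list=[1, 5, 4, 3, 7] cursor@5
After 3 (next): list=[1, 5, 4, 3, 7] cursor@4
After 4 (delete_current): list=[1, 5, 3, 7] cursor@3
After 5 (delete_current): list=[1, 5, 7] cursor@7
After 6 (insert_after(49)): list=[1, 5, 7, 49] cursor@7
After 7 (insert_before(60)): list=[1, 5, 60, 7, 49] cursor@7
After 8 (insert_after(57)): list=[1, 5, 60, 7, 57, 49] cursor@7
After 9 (delete_current): list=[1, 5, 60, 57, 49] cursor@57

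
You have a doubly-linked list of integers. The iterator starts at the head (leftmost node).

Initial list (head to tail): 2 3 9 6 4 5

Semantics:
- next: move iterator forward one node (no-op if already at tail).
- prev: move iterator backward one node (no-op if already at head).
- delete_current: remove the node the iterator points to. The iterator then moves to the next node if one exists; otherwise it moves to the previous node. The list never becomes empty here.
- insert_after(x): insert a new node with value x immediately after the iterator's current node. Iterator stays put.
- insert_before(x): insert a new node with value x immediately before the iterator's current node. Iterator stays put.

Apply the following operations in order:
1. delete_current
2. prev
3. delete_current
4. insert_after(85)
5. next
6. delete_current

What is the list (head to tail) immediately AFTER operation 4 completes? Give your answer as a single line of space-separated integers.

After 1 (delete_current): list=[3, 9, 6, 4, 5] cursor@3
After 2 (prev): list=[3, 9, 6, 4, 5] cursor@3
After 3 (delete_current): list=[9, 6, 4, 5] cursor@9
After 4 (insert_after(85)): list=[9, 85, 6, 4, 5] cursor@9

Answer: 9 85 6 4 5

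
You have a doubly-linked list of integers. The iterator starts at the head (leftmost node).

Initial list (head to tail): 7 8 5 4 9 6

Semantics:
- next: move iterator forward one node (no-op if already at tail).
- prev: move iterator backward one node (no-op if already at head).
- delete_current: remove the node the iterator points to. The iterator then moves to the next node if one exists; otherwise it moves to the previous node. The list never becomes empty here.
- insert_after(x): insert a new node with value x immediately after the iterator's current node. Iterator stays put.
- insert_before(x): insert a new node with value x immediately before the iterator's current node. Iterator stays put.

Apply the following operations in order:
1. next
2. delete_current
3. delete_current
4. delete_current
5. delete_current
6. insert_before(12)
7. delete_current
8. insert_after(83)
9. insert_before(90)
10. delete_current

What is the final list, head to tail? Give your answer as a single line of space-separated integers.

After 1 (next): list=[7, 8, 5, 4, 9, 6] cursor@8
After 2 (delete_current): list=[7, 5, 4, 9, 6] cursor@5
After 3 (delete_current): list=[7, 4, 9, 6] cursor@4
After 4 (delete_current): list=[7, 9, 6] cursor@9
After 5 (delete_current): list=[7, 6] cursor@6
After 6 (insert_before(12)): list=[7, 12, 6] cursor@6
After 7 (delete_current): list=[7, 12] cursor@12
After 8 (insert_after(83)): list=[7, 12, 83] cursor@12
After 9 (insert_before(90)): list=[7, 90, 12, 83] cursor@12
After 10 (delete_current): list=[7, 90, 83] cursor@83

Answer: 7 90 83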